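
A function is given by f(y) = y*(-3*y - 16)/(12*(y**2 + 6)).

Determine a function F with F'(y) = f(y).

Recover f(y) by differentiating a candidate F(y); any mismatch rules it out.
Check: d/dy[-y/4 - 2*log(y**2 + 6)/3 + sqrt(6)*atan(sqrt(6)*y/6)/4] = (-3*y**2 - 16*y)/(12*y**2 + 72), which equals f(y).

An antiderivative is F(y) = -y/4 - 2*log(y**2 + 6)/3 + sqrt(6)*atan(sqrt(6)*y/6)/4.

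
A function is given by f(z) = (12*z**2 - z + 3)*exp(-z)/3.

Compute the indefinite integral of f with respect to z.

f has the shape u'v + uv' for u = -4*z**2 - 23*z/3 - 26/3 and v = exp(-z) — it is the derivative of the product u*v.
Check: d/dz[(-12*z**2 - 23*z - 26)*exp(-z)/3] = (12*z**2 - z + 3)*exp(-z)/3 = f(z).

F(z) = (-12*z**2 - 23*z - 26)*exp(-z)/3 + C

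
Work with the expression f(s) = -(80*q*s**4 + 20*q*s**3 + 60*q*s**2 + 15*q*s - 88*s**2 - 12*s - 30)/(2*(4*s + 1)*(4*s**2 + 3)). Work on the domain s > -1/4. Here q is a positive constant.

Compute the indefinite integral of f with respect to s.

F(s) = -5*q*s**2/4 + 5*log(2*s + 1/2)/4 + 3*log(4*s**2 + 3)/4 + C

An antiderivative F(s) passes only if d/ds[F] lands on f(s) exactly.
Check: d/ds[-5*q*s**2/4 + 5*log(2*s + 1/2)/4 + 3*log(4*s**2 + 3)/4] = (-80*q*s**4 - 20*q*s**3 - 60*q*s**2 - 15*q*s + 88*s**2 + 12*s + 30)/(32*s**3 + 8*s**2 + 24*s + 6), which equals f(s).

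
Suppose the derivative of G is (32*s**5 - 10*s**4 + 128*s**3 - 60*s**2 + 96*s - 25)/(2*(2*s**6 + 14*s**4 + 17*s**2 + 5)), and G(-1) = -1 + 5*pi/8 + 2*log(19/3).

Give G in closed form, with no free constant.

Since d/ds undoes antidifferentiation here, G(s) must give back the stated G'(s).
A general antiderivative is 2*log(2*s**4/3 + 4*s**2 + 5/3) - 5*atan(s)/2 + C.
The condition gives C = -1 + 5*pi/8 + 2*log(19/3) - (5*pi/8 + 2*log(19/3)) = -1.
So G(s) = 2*log(2*s**4/3 + 4*s**2 + 5/3) - 5*atan(s)/2 - 1.
Check: d/ds[2*log(2*s**4/3 + 4*s**2 + 5/3) - 5*atan(s)/2 - 1] = (32*s**5 - 10*s**4 + 128*s**3 - 60*s**2 + 96*s - 25)/(4*s**6 + 28*s**4 + 34*s**2 + 10), which equals G'(s).

G(s) = 2*log(2*s**4/3 + 4*s**2 + 5/3) - 5*atan(s)/2 - 1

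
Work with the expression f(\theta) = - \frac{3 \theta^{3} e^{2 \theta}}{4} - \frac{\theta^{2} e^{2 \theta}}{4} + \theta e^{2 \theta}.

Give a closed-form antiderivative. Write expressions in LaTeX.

An antiderivative is F(\theta) = \frac{\left(- 12 \theta^{3} + 14 \theta^{2} + 2 \theta - 1\right) e^{2 \theta}}{32}.

f has the shape u'v + uv' for u = - \frac{3 \theta^{3}}{8} + \frac{7 \theta^{2}}{16} + \frac{\theta}{16} - \frac{1}{32} and v = e^{2 \theta} — it is the derivative of the product u*v.
Check: d/d\theta[\frac{\left(- 12 \theta^{3} + 14 \theta^{2} + 2 \theta - 1\right) e^{2 \theta}}{32}] = - \frac{3 \theta^{3} e^{2 \theta}}{4} - \frac{\theta^{2} e^{2 \theta}}{4} + \theta e^{2 \theta} = f(\theta).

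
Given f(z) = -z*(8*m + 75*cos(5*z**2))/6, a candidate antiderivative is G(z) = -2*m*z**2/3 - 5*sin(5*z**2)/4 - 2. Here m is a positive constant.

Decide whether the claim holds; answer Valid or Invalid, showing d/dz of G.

Valid - the claim checks out under differentiation.

d/dz[G] = -4*m*z/3 - 25*z*cos(5*z**2)/2
This equals f(z) exactly, so the claim holds.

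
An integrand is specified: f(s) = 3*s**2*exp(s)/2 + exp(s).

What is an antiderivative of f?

An antiderivative is F(s) = 3*s**2*exp(s)/2 - 3*s*exp(s) + 4*exp(s).

Recognize the product-rule pattern: f = u'v + uv' with u = 3*s**2/2 - 3*s + 4, v = exp(s), so integration by parts undoes it.
Check: d/ds[3*s**2*exp(s)/2 - 3*s*exp(s) + 4*exp(s)] = 3*s**2*exp(s)/2 + exp(s) = f(s).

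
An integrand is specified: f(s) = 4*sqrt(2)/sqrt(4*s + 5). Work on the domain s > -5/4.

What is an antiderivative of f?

Check any antiderivative F(s) by computing F'(s) and comparing it with f(s).
Check: d/ds[2*sqrt(2)*sqrt(4*s + 5)] = 4*sqrt(2)/sqrt(4*s + 5) = f(s).

An antiderivative is F(s) = 2*sqrt(2)*sqrt(4*s + 5).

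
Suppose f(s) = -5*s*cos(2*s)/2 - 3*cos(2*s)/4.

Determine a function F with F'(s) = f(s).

An antiderivative is F(s) = (-10*s*sin(2*s) - 3*sin(2*s) - 5*cos(2*s))/8.

Integrate term by term and add the pieces.
Check: d/ds[(-10*s*sin(2*s) - 3*sin(2*s) - 5*cos(2*s))/8] = -5*s*cos(2*s)/2 - 3*cos(2*s)/4 = f(s).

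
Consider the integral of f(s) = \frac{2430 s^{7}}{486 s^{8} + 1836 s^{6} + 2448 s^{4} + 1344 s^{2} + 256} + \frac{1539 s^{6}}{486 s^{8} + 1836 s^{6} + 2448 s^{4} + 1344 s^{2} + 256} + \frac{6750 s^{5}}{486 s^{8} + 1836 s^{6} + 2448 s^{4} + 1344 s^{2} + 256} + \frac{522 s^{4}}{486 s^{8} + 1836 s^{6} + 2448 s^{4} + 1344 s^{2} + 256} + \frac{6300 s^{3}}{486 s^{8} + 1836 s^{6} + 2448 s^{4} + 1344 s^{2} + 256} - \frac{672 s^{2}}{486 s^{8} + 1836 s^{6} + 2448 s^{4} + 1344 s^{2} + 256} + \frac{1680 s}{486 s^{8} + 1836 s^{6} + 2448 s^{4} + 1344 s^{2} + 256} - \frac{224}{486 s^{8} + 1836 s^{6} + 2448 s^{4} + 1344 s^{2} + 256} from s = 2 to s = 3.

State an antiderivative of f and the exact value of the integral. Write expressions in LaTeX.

The integrand splits into summands that can be handled one at a time.
F(s) = \frac{30 s^{2} \log{\left(s^{2} + \frac{2}{3} \right)} + 9 s^{2} \operatorname{atan}{\left(\frac{3 s}{2} \right)} - 32 s + 40 \log{\left(s^{2} + \frac{2}{3} \right)} + 12 \operatorname{atan}{\left(\frac{3 s}{2} \right)} + 10}{4 \left(3 s^{2} + 4\right)} is an antiderivative of f.
Check: d/ds[\frac{30 s^{2} \log{\left(s^{2} + \frac{2}{3} \right)} + 9 s^{2} \operatorname{atan}{\left(\frac{3 s}{2} \right)} - 32 s + 40 \log{\left(s^{2} + \frac{2}{3} \right)} + 12 \operatorname{atan}{\left(\frac{3 s}{2} \right)} + 10}{4 \left(3 s^{2} + 4\right)}] = \frac{2430 s^{7} + 1539 s^{6} + 6750 s^{5} + 522 s^{4} + 6300 s^{3} - 672 s^{2} + 1680 s - 224}{486 s^{8} + 1836 s^{6} + 2448 s^{4} + 1344 s^{2} + 256}, which equals f(s).
F(3) = - \frac{43}{62} + \frac{3 \operatorname{atan}{\left(\frac{9}{2} \right)}}{4} + \frac{5 \log{\left(\frac{29}{3} \right)}}{2}; F(2) = - \frac{27}{32} + \frac{3 \operatorname{atan}{\left(3 \right)}}{4} + \frac{5 \log{\left(\frac{14}{3} \right)}}{2}.
Integral = F(3) - F(2) = - \frac{5 \log{\left(\frac{14}{3} \right)}}{2} - \frac{3 \operatorname{atan}{\left(3 \right)}}{4} + \frac{149}{992} + \frac{3 \operatorname{atan}{\left(\frac{9}{2} \right)}}{4} + \frac{5 \log{\left(\frac{29}{3} \right)}}{2}.

Antiderivative: F(s) = \frac{30 s^{2} \log{\left(s^{2} + \frac{2}{3} \right)} + 9 s^{2} \operatorname{atan}{\left(\frac{3 s}{2} \right)} - 32 s + 40 \log{\left(s^{2} + \frac{2}{3} \right)} + 12 \operatorname{atan}{\left(\frac{3 s}{2} \right)} + 10}{4 \left(3 s^{2} + 4\right)}; value = - \frac{5 \log{\left(\frac{14}{3} \right)}}{2} - \frac{3 \operatorname{atan}{\left(3 \right)}}{4} + \frac{149}{992} + \frac{3 \operatorname{atan}{\left(\frac{9}{2} \right)}}{4} + \frac{5 \log{\left(\frac{29}{3} \right)}}{2}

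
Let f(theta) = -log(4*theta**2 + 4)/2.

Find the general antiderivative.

F(theta) = -(theta*log(4*theta**2 + 4) - 2*theta + 2*atan(theta))/2 + C

For F(theta) to be correct the identity F'(theta) - f(theta) = 0 must hold.
Check: d/dtheta[-(theta*log(4*theta**2 + 4) - 2*theta + 2*atan(theta))/2] = -log(theta**2 + 1)/2 - log(2), which equals f(theta).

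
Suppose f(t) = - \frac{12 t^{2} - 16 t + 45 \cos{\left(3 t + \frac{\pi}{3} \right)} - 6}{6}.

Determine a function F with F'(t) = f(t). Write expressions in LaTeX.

An antiderivative is F(t) = - \frac{2 t^{3}}{3} + \frac{4 t^{2}}{3} + t - \frac{5 \sin{\left(3 t + \frac{\pi}{3} \right)}}{2}.

Any candidate F(t) must reproduce f(t) exactly when differentiated.
Check: d/dt[- \frac{2 t^{3}}{3} + \frac{4 t^{2}}{3} + t - \frac{5 \sin{\left(3 t + \frac{\pi}{3} \right)}}{2}] = - 2 t^{2} + \frac{8 t}{3} - \frac{15 \cos{\left(3 t + \frac{\pi}{3} \right)}}{2} + 1, which equals f(t).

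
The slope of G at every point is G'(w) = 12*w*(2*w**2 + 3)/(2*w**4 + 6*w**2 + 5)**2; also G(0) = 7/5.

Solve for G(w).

G(w) = 2 - 3/(2*(w**4 + 3*w**2 + 5/2))

The substitution u = w**4 + 3*w**2 + 5/2 works: G'(w) is exactly (dG/du)*(du/dw) for that inner function.
A general antiderivative is -3/(2*(w**4 + 3*w**2 + 5/2)) + C.
The condition gives C = 7/5 - (-3/5) = 2.
So G(w) = 2 - 3/(2*(w**4 + 3*w**2 + 5/2)).
Check: d/dw[2 - 3/(2*(w**4 + 3*w**2 + 5/2))] = (24*w**3 + 36*w)/(4*w**8 + 24*w**6 + 56*w**4 + 60*w**2 + 25), which equals G'(w).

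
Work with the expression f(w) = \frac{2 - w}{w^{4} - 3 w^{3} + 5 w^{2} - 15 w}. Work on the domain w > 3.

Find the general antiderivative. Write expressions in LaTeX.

F(w) = - \frac{2 \log{\left(w \right)}}{15} - \frac{\log{\left(w - 3 \right)}}{42} + \frac{11 \log{\left(w^{2} + 5 \right)}}{140} + \frac{\sqrt{5} \operatorname{atan}{\left(\frac{\sqrt{5} w}{5} \right)}}{70} + C

Factor the denominator (w \left(w - 3\right) \left(w^{2} + 5\right)) and decompose: f = \frac{11 w + 5}{70 \left(w^{2} + 5\right)} - \frac{1}{42 \left(w - 3\right)} - \frac{2}{15 w}; each piece integrates to a log, atan, or power term.
Check: d/dw[- \frac{2 \log{\left(w \right)}}{15} - \frac{\log{\left(w - 3 \right)}}{42} + \frac{11 \log{\left(w^{2} + 5 \right)}}{140} + \frac{\sqrt{5} \operatorname{atan}{\left(\frac{\sqrt{5} w}{5} \right)}}{70}] = \frac{2 - w}{w^{4} - 3 w^{3} + 5 w^{2} - 15 w} = f(w).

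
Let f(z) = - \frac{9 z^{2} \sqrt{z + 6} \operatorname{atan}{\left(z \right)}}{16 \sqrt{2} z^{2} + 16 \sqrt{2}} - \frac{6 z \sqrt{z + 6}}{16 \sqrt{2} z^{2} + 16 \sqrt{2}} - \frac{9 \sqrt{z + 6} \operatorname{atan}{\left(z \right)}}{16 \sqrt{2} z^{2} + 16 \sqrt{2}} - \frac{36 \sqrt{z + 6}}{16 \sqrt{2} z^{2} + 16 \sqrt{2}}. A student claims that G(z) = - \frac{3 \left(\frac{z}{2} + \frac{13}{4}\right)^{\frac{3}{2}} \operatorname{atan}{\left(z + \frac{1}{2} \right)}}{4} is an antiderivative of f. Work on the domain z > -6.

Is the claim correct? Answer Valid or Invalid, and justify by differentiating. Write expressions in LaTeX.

Invalid: d/dz[G] - f = \frac{36 \sqrt{2} z^{4} \sqrt{z + 6} \operatorname{atan}{\left(z \right)} - 36 z^{4} \sqrt{2 z + 13} \operatorname{atan}{\left(z + \frac{1}{2} \right)} + 36 \sqrt{2} z^{3} \sqrt{z + 6} \operatorname{atan}{\left(z \right)} + 24 \sqrt{2} z^{3} \sqrt{z + 6} - 36 z^{3} \sqrt{2 z + 13} \operatorname{atan}{\left(z + \frac{1}{2} \right)} - 24 z^{3} \sqrt{2 z + 13} + 81 \sqrt{2} z^{2} \sqrt{z + 6} \operatorname{atan}{\left(z \right)} + 168 \sqrt{2} z^{2} \sqrt{z + 6} - 81 z^{2} \sqrt{2 z + 13} \operatorname{atan}{\left(z + \frac{1}{2} \right)} - 156 z^{2} \sqrt{2 z + 13} + 36 \sqrt{2} z \sqrt{z + 6} \operatorname{atan}{\left(z \right)} + 174 \sqrt{2} z \sqrt{z + 6} - 36 z \sqrt{2 z + 13} \operatorname{atan}{\left(z + \frac{1}{2} \right)} - 24 z \sqrt{2 z + 13} + 45 \sqrt{2} \sqrt{z + 6} \operatorname{atan}{\left(z \right)} + 180 \sqrt{2} \sqrt{z + 6} - 45 \sqrt{2 z + 13} \operatorname{atan}{\left(z + \frac{1}{2} \right)} - 156 \sqrt{2 z + 13}}{128 z^{4} + 128 z^{3} + 288 z^{2} + 128 z + 160}, which is not 0.

d/dz[G] = \frac{- 36 z^{2} \sqrt{2 z + 13} \operatorname{atan}{\left(z + \frac{1}{2} \right)} - 36 z \sqrt{2 z + 13} \operatorname{atan}{\left(z + \frac{1}{2} \right)} - 24 z \sqrt{2 z + 13} - 45 \sqrt{2 z + 13} \operatorname{atan}{\left(z + \frac{1}{2} \right)} - 156 \sqrt{2 z + 13}}{128 z^{2} + 128 z + 160}
d/dz[G] - f(z) = \frac{36 \sqrt{2} z^{4} \sqrt{z + 6} \operatorname{atan}{\left(z \right)} - 36 z^{4} \sqrt{2 z + 13} \operatorname{atan}{\left(z + \frac{1}{2} \right)} + 36 \sqrt{2} z^{3} \sqrt{z + 6} \operatorname{atan}{\left(z \right)} + 24 \sqrt{2} z^{3} \sqrt{z + 6} - 36 z^{3} \sqrt{2 z + 13} \operatorname{atan}{\left(z + \frac{1}{2} \right)} - 24 z^{3} \sqrt{2 z + 13} + 81 \sqrt{2} z^{2} \sqrt{z + 6} \operatorname{atan}{\left(z \right)} + 168 \sqrt{2} z^{2} \sqrt{z + 6} - 81 z^{2} \sqrt{2 z + 13} \operatorname{atan}{\left(z + \frac{1}{2} \right)} - 156 z^{2} \sqrt{2 z + 13} + 36 \sqrt{2} z \sqrt{z + 6} \operatorname{atan}{\left(z \right)} + 174 \sqrt{2} z \sqrt{z + 6} - 36 z \sqrt{2 z + 13} \operatorname{atan}{\left(z + \frac{1}{2} \right)} - 24 z \sqrt{2 z + 13} + 45 \sqrt{2} \sqrt{z + 6} \operatorname{atan}{\left(z \right)} + 180 \sqrt{2} \sqrt{z + 6} - 45 \sqrt{2 z + 13} \operatorname{atan}{\left(z + \frac{1}{2} \right)} - 156 \sqrt{2 z + 13}}{128 z^{4} + 128 z^{3} + 288 z^{2} + 128 z + 160} != 0.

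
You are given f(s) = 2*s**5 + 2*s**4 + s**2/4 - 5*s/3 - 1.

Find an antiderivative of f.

An antiderivative is F(s) = s*(20*s**5 + 24*s**4 + 5*s**2 - 50*s - 60)/60.

Integrate term by term and add the pieces.
Check: d/ds[s*(20*s**5 + 24*s**4 + 5*s**2 - 50*s - 60)/60] = 2*s**5 + 2*s**4 + s**2/4 - 5*s/3 - 1 = f(s).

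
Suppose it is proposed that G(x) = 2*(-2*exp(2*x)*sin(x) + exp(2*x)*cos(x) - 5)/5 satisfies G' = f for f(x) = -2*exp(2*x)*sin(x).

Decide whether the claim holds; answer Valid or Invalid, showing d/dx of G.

Valid: G'(x) = f(x).

d/dx[G] = -2*exp(2*x)*sin(x)
This equals f(x) exactly, so the claim holds.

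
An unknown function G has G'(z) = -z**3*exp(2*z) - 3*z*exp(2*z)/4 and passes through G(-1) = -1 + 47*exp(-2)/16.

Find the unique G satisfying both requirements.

Recognize the product-rule pattern: G'(z) = u'v + uv' with u = -z**3/2 + 3*z**2/4 - 9*z/8 + 9/16, v = exp(2*z), so integration by parts undoes it.
A general antiderivative is (-8*z**3 + 12*z**2 - 18*z + 9)*exp(2*z)/16 + C.
The condition gives C = -1 + 47*exp(-2)/16 - (47*exp(-2)/16) = -1.
So G(z) = -z**3*exp(2*z)/2 + 3*z**2*exp(2*z)/4 - 9*z*exp(2*z)/8 + 9*exp(2*z)/16 - 1.
Check: d/dz[-z**3*exp(2*z)/2 + 3*z**2*exp(2*z)/4 - 9*z*exp(2*z)/8 + 9*exp(2*z)/16 - 1] = -z**3*exp(2*z) - 3*z*exp(2*z)/4 = G'(z).

G(z) = -z**3*exp(2*z)/2 + 3*z**2*exp(2*z)/4 - 9*z*exp(2*z)/8 + 9*exp(2*z)/16 - 1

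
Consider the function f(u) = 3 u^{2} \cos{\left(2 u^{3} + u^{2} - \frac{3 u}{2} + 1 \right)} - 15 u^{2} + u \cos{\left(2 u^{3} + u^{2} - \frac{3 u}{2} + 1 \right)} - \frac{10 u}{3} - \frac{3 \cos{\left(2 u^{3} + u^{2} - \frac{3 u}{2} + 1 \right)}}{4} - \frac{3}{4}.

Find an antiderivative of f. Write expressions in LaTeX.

Integrate term by term and add the pieces.
Check: d/du[\frac{- 60 u^{3} - 20 u^{2} - 9 u + 6 \sin{\left(2 u^{3} + u^{2} - \frac{3 u}{2} + 1 \right)} + 12}{12}] = 3 u^{2} \cos{\left(2 u^{3} + u^{2} - \frac{3 u}{2} + 1 \right)} - 15 u^{2} + u \cos{\left(2 u^{3} + u^{2} - \frac{3 u}{2} + 1 \right)} - \frac{10 u}{3} - \frac{3 \cos{\left(2 u^{3} + u^{2} - \frac{3 u}{2} + 1 \right)}}{4} - \frac{3}{4} = f(u).

An antiderivative is F(u) = \frac{- 60 u^{3} - 20 u^{2} - 9 u + 6 \sin{\left(2 u^{3} + u^{2} - \frac{3 u}{2} + 1 \right)} + 12}{12}.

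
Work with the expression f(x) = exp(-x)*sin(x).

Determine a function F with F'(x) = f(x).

An antiderivative is F(x) = (-sin(x) - cos(x))*exp(-x)/2.

Whatever form F(x) takes, F'(x) = f(x) is non-negotiable.
Check: d/dx[(-sin(x) - cos(x))*exp(-x)/2] = exp(-x)*sin(x) = f(x).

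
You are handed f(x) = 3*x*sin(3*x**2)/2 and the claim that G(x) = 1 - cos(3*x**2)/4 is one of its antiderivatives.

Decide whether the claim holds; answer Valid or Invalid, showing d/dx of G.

d/dx[G] = 3*x*sin(3*x**2)/2
This equals f(x) exactly, so the claim holds.

Valid. The derivative of G reproduces f.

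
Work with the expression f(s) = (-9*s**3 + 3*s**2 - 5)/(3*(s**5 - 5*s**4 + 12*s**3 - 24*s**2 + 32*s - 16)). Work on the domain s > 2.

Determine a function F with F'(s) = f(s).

An antiderivative is F(s) = log(s - 2)/16 - 11*log(s - 1)/15 + 161*log(s**2 + 4)/480 + 19*atan(s/2)/120 + 65/(24*s - 48).

Factor the denominator (3*(s - 2)**2*(s - 1)*(s**2 + 4)) and decompose: f = (161*s + 76)/(240*(s**2 + 4)) - 11/(15*(s - 1)) + 1/(16*(s - 2)) - 65/(24*(s - 2)**2); each piece integrates to a log, atan, or power term.
Check: d/ds[log(s - 2)/16 - 11*log(s - 1)/15 + 161*log(s**2 + 4)/480 + 19*atan(s/2)/120 + 65/(24*s - 48)] = (-9*s**3 + 3*s**2 - 5)/(3*s**5 - 15*s**4 + 36*s**3 - 72*s**2 + 96*s - 48), which equals f(s).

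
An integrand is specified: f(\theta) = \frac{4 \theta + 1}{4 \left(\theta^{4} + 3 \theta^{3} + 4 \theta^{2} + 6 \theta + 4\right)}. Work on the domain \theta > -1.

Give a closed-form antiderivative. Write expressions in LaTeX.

An antiderivative is F(\theta) = - \frac{\log{\left(\theta + 1 \right)}}{4} + \frac{7 \log{\left(\theta + 2 \right)}}{24} - \frac{\log{\left(\theta^{2} + 2 \right)}}{48} + \frac{\sqrt{2} \operatorname{atan}{\left(\frac{\sqrt{2} \theta}{2} \right)}}{6}.

The denominator factors as 4 \left(\theta + 1\right) \left(\theta + 2\right) \left(\theta^{2} + 2\right); partial fractions split f into directly integrable pieces: - \frac{\theta - 8}{24 \left(\theta^{2} + 2\right)} + \frac{7}{24 \left(\theta + 2\right)} - \frac{1}{4 \left(\theta + 1\right)}.
Check: d/d\theta[- \frac{\log{\left(\theta + 1 \right)}}{4} + \frac{7 \log{\left(\theta + 2 \right)}}{24} - \frac{\log{\left(\theta^{2} + 2 \right)}}{48} + \frac{\sqrt{2} \operatorname{atan}{\left(\frac{\sqrt{2} \theta}{2} \right)}}{6}] = \frac{4 \theta + 1}{4 \theta^{4} + 12 \theta^{3} + 16 \theta^{2} + 24 \theta + 16}, which equals f(\theta).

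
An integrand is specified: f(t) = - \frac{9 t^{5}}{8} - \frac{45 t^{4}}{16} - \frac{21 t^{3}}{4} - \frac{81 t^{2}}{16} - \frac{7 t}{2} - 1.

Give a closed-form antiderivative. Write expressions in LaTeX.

The substitution u = - \frac{t^{2}}{2} - \frac{t}{2} - \frac{2}{3} works: f is exactly (dF/du)*(du/dt) for that inner function.
Check: d/dt[- \frac{3 t^{6}}{16} - \frac{9 t^{5}}{16} - \frac{21 t^{4}}{16} - \frac{27 t^{3}}{16} - \frac{7 t^{2}}{4} - t] = - \frac{9 t^{5}}{8} - \frac{45 t^{4}}{16} - \frac{21 t^{3}}{4} - \frac{81 t^{2}}{16} - \frac{7 t}{2} - 1 = f(t).

An antiderivative is F(t) = - \frac{3 t^{6}}{16} - \frac{9 t^{5}}{16} - \frac{21 t^{4}}{16} - \frac{27 t^{3}}{16} - \frac{7 t^{2}}{4} - t.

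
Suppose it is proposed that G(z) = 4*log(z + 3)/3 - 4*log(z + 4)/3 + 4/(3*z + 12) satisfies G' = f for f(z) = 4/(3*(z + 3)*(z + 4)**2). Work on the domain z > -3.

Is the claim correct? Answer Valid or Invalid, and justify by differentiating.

d/dz[G] = 4/(3*z**3 + 33*z**2 + 120*z + 144)
This equals f(z) exactly, so the claim holds.

Valid. The derivative of G reproduces f.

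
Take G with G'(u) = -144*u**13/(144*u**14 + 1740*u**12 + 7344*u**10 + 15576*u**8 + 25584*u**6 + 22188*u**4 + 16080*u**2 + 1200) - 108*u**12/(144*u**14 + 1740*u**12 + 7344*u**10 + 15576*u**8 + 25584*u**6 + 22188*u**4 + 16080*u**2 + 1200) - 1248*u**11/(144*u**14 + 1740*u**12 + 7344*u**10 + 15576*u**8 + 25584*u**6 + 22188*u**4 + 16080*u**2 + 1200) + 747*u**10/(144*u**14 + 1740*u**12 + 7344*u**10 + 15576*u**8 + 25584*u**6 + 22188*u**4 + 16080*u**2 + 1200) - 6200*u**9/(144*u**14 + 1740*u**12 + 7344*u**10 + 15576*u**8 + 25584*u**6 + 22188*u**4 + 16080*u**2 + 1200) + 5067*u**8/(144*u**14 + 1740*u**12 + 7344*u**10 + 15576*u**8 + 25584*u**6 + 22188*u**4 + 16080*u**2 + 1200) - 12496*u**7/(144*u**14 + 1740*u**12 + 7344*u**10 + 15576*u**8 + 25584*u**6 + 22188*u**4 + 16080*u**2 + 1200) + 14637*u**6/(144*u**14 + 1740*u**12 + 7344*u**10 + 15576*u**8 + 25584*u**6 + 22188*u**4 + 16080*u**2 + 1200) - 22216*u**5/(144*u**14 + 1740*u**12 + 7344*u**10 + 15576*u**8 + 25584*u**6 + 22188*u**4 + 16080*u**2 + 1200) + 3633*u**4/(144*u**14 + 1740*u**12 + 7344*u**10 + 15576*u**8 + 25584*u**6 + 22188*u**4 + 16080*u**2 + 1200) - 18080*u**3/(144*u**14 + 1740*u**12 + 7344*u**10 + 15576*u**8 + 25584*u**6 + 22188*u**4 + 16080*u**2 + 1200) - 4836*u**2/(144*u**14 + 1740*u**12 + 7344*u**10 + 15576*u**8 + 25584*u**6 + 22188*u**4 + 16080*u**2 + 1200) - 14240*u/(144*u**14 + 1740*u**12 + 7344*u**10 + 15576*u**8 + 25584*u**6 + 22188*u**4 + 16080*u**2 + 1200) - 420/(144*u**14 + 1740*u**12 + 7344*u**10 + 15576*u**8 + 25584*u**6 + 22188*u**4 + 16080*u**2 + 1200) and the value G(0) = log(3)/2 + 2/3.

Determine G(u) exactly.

The integrand splits into summands that can be handled one at a time.
A general antiderivative is -u/(u**4 + u**2 + 2) + (3*u/4 - 5/3)/(u**2 + 5) - log(4*u**2 + 1/3)/2 + C.
The condition gives C = log(3)/2 + 2/3 - (-1/3 + log(3)/2) = 1.
So G(u) = (-12*u*(u**2 + 5) + (9*u - 20)*(u**4 + u**2 + 2) - 6*(u**2 + 5)*(u**4 + u**2 + 2)*log(4*u**2 + 1/3) + 12*(u**2 + 5)*(u**4 + u**2 + 2))/(12*(u**2 + 5)*(u**4 + u**2 + 2)).
Check: d/du[(-12*u*(u**2 + 5) + (9*u - 20)*(u**4 + u**2 + 2) - 6*(u**2 + 5)*(u**4 + u**2 + 2)*log(4*u**2 + 1/3) + 12*(u**2 + 5)*(u**4 + u**2 + 2))/(12*(u**2 + 5)*(u**4 + u**2 + 2))] = (-144*u**13 - 108*u**12 - 1248*u**11 + 747*u**10 - 6200*u**9 + 5067*u**8 - 12496*u**7 + 14637*u**6 - 22216*u**5 + 3633*u**4 - 18080*u**3 - 4836*u**2 - 14240*u - 420)/(144*u**14 + 1740*u**12 + 7344*u**10 + 15576*u**8 + 25584*u**6 + 22188*u**4 + 16080*u**2 + 1200), which equals G'(u).

G(u) = (-12*u*(u**2 + 5) + (9*u - 20)*(u**4 + u**2 + 2) - 6*(u**2 + 5)*(u**4 + u**2 + 2)*log(4*u**2 + 1/3) + 12*(u**2 + 5)*(u**4 + u**2 + 2))/(12*(u**2 + 5)*(u**4 + u**2 + 2))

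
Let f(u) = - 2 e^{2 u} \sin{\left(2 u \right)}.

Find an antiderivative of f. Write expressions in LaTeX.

Since d/du undoes antidifferentiation here, F'(u) = f(u) is required of F(u).
Check: d/du[\frac{\left(- \sin{\left(2 u \right)} + \cos{\left(2 u \right)}\right) e^{2 u}}{2}] = - 2 e^{2 u} \sin{\left(2 u \right)} = f(u).

An antiderivative is F(u) = \frac{\left(- \sin{\left(2 u \right)} + \cos{\left(2 u \right)}\right) e^{2 u}}{2}.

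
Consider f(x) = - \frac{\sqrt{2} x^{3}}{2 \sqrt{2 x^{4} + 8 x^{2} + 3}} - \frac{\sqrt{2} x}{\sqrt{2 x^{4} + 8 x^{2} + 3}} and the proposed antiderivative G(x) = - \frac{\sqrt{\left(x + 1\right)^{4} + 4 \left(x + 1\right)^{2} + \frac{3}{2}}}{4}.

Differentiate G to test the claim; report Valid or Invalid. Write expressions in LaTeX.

Invalid: d/dx[G] - f = \frac{- \sqrt{2} x^{3} \sqrt{2 x^{4} + 8 x^{2} + 3} + \sqrt{2} x^{3} \sqrt{2 x^{4} + 8 x^{3} + 20 x^{2} + 24 x + 13} - 3 \sqrt{2} x^{2} \sqrt{2 x^{4} + 8 x^{2} + 3} - 5 \sqrt{2} x \sqrt{2 x^{4} + 8 x^{2} + 3} + 2 \sqrt{2} x \sqrt{2 x^{4} + 8 x^{3} + 20 x^{2} + 24 x + 13} - 3 \sqrt{2} \sqrt{2 x^{4} + 8 x^{2} + 3}}{2 \sqrt{2 x^{4} + 8 x^{2} + 3} \sqrt{2 x^{4} + 8 x^{3} + 20 x^{2} + 24 x + 13}}, which is not 0.

d/dx[G] = \frac{- \sqrt{2} x^{3} - 3 \sqrt{2} x^{2} - 5 \sqrt{2} x - 3 \sqrt{2}}{2 \sqrt{2 x^{4} + 8 x^{3} + 20 x^{2} + 24 x + 13}}
d/dx[G] - f(x) = \frac{- \sqrt{2} x^{3} \sqrt{2 x^{4} + 8 x^{2} + 3} + \sqrt{2} x^{3} \sqrt{2 x^{4} + 8 x^{3} + 20 x^{2} + 24 x + 13} - 3 \sqrt{2} x^{2} \sqrt{2 x^{4} + 8 x^{2} + 3} - 5 \sqrt{2} x \sqrt{2 x^{4} + 8 x^{2} + 3} + 2 \sqrt{2} x \sqrt{2 x^{4} + 8 x^{3} + 20 x^{2} + 24 x + 13} - 3 \sqrt{2} \sqrt{2 x^{4} + 8 x^{2} + 3}}{2 \sqrt{2 x^{4} + 8 x^{2} + 3} \sqrt{2 x^{4} + 8 x^{3} + 20 x^{2} + 24 x + 13}} != 0.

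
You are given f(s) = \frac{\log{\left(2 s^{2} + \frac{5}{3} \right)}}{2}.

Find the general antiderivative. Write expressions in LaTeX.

F(s) = \frac{3 s \log{\left(2 s^{2} + \frac{5}{3} \right)} - 6 s + \sqrt{30} \operatorname{atan}{\left(\frac{\sqrt{30} s}{5} \right)}}{6} + C

Whatever form F(s) takes, F'(s) = f(s) is non-negotiable.
Check: d/ds[\frac{3 s \log{\left(2 s^{2} + \frac{5}{3} \right)} - 6 s + \sqrt{30} \operatorname{atan}{\left(\frac{\sqrt{30} s}{5} \right)}}{6}] = \frac{\log{\left(2 s^{2} + \frac{5}{3} \right)}}{2} = f(s).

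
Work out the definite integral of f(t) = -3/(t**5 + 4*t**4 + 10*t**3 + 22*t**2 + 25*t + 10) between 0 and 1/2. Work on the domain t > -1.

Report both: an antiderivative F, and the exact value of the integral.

Antiderivative: F(t) = log(t + 1)/3 - log(t + 2)/3 + sqrt(5)*atan(sqrt(5)*t/5)/30 + 3/(6*t + 6); value = -log(5/2)/3 - 1/6 + sqrt(5)*atan(sqrt(5)/10)/30 + log(3/2)/3 + log(2)/3

The denominator factors as (t + 1)**2*(t + 2)*(t**2 + 5); partial fractions split f into directly integrable pieces: 1/(6*(t**2 + 5)) - 1/(3*(t + 2)) + 1/(3*(t + 1)) - 1/(2*(t + 1)**2).
F(t) = log(t + 1)/3 - log(t + 2)/3 + sqrt(5)*atan(sqrt(5)*t/5)/30 + 3/(6*t + 6) is an antiderivative of f.
Check: d/dt[log(t + 1)/3 - log(t + 2)/3 + sqrt(5)*atan(sqrt(5)*t/5)/30 + 3/(6*t + 6)] = -3/(t**5 + 4*t**4 + 10*t**3 + 22*t**2 + 25*t + 10) = f(t).
F(1/2) = -log(5/2)/3 + sqrt(5)*atan(sqrt(5)/10)/30 + log(3/2)/3 + 1/3; F(0) = 1/2 - log(2)/3.
Integral = F(1/2) - F(0) = -log(5/2)/3 - 1/6 + sqrt(5)*atan(sqrt(5)/10)/30 + log(3/2)/3 + log(2)/3.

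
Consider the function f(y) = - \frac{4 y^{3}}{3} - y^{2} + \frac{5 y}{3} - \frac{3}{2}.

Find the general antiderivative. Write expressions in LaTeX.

F(y) = - \frac{y^{4}}{3} - \frac{y^{3}}{3} + \frac{5 y^{2}}{6} - \frac{3 y}{2} + C

Integrate term by term and add the pieces.
Check: d/dy[- \frac{y^{4}}{3} - \frac{y^{3}}{3} + \frac{5 y^{2}}{6} - \frac{3 y}{2}] = - \frac{4 y^{3}}{3} - y^{2} + \frac{5 y}{3} - \frac{3}{2} = f(y).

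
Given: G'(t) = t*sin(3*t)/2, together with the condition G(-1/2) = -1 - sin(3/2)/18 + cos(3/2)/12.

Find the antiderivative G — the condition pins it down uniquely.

G(t) = -t*cos(3*t)/6 + sin(3*t)/18 - 1

A candidate passes only if d/dt[G] lands on the given G'(t) exactly.
A general antiderivative is -t*cos(3*t)/6 + sin(3*t)/18 + C.
The condition gives C = -1 - sin(3/2)/18 + cos(3/2)/12 - (-sin(3/2)/18 + cos(3/2)/12) = -1.
So G(t) = -t*cos(3*t)/6 + sin(3*t)/18 - 1.
Check: d/dt[-t*cos(3*t)/6 + sin(3*t)/18 - 1] = t*sin(3*t)/2 = G'(t).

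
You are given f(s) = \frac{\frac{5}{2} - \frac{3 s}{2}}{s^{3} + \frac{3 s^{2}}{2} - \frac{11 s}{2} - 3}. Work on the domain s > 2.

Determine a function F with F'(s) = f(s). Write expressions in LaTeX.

An antiderivative is F(s) = - \frac{\log{\left(s - 2 \right)}}{25} - \frac{13 \log{\left(s + \frac{1}{2} \right)}}{25} + \frac{14 \log{\left(s + 3 \right)}}{25}.

Factor the denominator (\left(s - 2\right) \left(s + 3\right) \left(2 s + 1\right)) and decompose: f = - \frac{26}{25 \left(2 s + 1\right)} + \frac{14}{25 \left(s + 3\right)} - \frac{1}{25 \left(s - 2\right)}; each piece integrates to a log, atan, or power term.
Check: d/ds[- \frac{\log{\left(s - 2 \right)}}{25} - \frac{13 \log{\left(s + \frac{1}{2} \right)}}{25} + \frac{14 \log{\left(s + 3 \right)}}{25}] = \frac{5 - 3 s}{2 s^{3} + 3 s^{2} - 11 s - 6}, which equals f(s).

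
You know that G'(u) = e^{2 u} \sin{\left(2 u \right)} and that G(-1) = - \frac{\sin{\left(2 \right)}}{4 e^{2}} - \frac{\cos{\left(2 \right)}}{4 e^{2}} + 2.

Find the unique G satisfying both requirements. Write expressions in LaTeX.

Since d/du undoes antidifferentiation here, G(u) must give back the stated G'(u).
A general antiderivative is \frac{e^{2 u} \sin{\left(2 u \right)}}{4} - \frac{e^{2 u} \cos{\left(2 u \right)}}{4} + C.
The condition gives C = - \frac{\sin{\left(2 \right)}}{4 e^{2}} - \frac{\cos{\left(2 \right)}}{4 e^{2}} + 2 - (- \frac{\sin{\left(2 \right)}}{4 e^{2}} - \frac{\cos{\left(2 \right)}}{4 e^{2}}) = 2.
So G(u) = \frac{e^{2 u} \sin{\left(2 u \right)} - e^{2 u} \cos{\left(2 u \right)} + 8}{4}.
Check: d/du[\frac{e^{2 u} \sin{\left(2 u \right)} - e^{2 u} \cos{\left(2 u \right)} + 8}{4}] = e^{2 u} \sin{\left(2 u \right)} = G'(u).

G(u) = \frac{e^{2 u} \sin{\left(2 u \right)} - e^{2 u} \cos{\left(2 u \right)} + 8}{4}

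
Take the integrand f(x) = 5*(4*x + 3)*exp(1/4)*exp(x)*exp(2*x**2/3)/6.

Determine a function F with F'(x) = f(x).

An antiderivative is F(x) = 5*exp(1/4)*exp(x)*exp(2*x**2/3)/2.

The substitution u = 2*x**2/3 + x + 1/4 works: f is exactly (dF/du)*(du/dx) for that inner function.
Check: d/dx[5*exp(1/4)*exp(x)*exp(2*x**2/3)/2] = 10*x*exp(1/4)*exp(x)*exp(2*x**2/3)/3 + 5*exp(1/4)*exp(x)*exp(2*x**2/3)/2, which equals f(x).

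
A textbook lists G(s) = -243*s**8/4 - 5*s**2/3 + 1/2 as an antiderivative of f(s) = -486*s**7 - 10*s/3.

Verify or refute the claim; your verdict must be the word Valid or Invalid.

d/ds[G] = -486*s**7 - 10*s/3
This equals f(s) exactly, so the claim holds.

Valid - the claim checks out under differentiation.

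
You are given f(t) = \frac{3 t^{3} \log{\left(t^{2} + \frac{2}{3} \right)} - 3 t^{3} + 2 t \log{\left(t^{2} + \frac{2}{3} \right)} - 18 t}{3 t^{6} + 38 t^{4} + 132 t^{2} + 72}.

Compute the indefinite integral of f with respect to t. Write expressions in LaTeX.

F(t) = - \frac{\log{\left(t^{2} + \frac{2}{3} \right)}}{2 \left(t^{2} + 6\right)} + C

Recognize the product-rule pattern: f = u'v + uv' with u = - \frac{1}{2 \left(t^{2} + 6\right)}, v = \log{\left(t^{2} + \frac{2}{3} \right)}, so integration by parts undoes it.
Check: d/dt[- \frac{\log{\left(t^{2} + \frac{2}{3} \right)}}{2 \left(t^{2} + 6\right)}] = \frac{3 t^{3} \log{\left(t^{2} + \frac{2}{3} \right)} - 3 t^{3} + 2 t \log{\left(t^{2} + \frac{2}{3} \right)} - 18 t}{3 t^{6} + 38 t^{4} + 132 t^{2} + 72} = f(t).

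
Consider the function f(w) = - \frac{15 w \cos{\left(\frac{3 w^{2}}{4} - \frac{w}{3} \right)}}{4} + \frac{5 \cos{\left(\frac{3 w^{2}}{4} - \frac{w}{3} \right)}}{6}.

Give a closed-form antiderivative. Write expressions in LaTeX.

The substitution u = \frac{3 w^{2}}{4} - \frac{w}{3} works: f is exactly (dF/du)*(du/dw) for that inner function.
Check: d/dw[- \frac{5 \sin{\left(\frac{3 w^{2}}{4} - \frac{w}{3} \right)}}{2}] = - \frac{15 w \cos{\left(\frac{3 w^{2}}{4} - \frac{w}{3} \right)}}{4} + \frac{5 \cos{\left(\frac{3 w^{2}}{4} - \frac{w}{3} \right)}}{6} = f(w).

An antiderivative is F(w) = - \frac{5 \sin{\left(\frac{3 w^{2}}{4} - \frac{w}{3} \right)}}{2}.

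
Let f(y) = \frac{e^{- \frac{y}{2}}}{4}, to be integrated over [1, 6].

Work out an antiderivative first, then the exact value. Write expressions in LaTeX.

Antiderivative: F(y) = - \frac{e^{- \frac{y}{2}}}{2}; value = - \frac{1}{2 e^{3}} + \frac{1}{2 e^{\frac{1}{2}}}

An antiderivative F(y) passes only if d/dy[F] lands on f(y) exactly.
F(y) = - \frac{e^{- \frac{y}{2}}}{2} is an antiderivative of f.
Check: d/dy[- \frac{e^{- \frac{y}{2}}}{2}] = \frac{e^{- \frac{y}{2}}}{4} = f(y).
F(6) = - \frac{1}{2 e^{3}}; F(1) = - \frac{1}{2 e^{\frac{1}{2}}}.
Integral = F(6) - F(1) = - \frac{1}{2 e^{3}} + \frac{1}{2 e^{\frac{1}{2}}}.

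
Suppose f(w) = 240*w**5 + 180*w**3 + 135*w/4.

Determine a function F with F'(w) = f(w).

The substitution u = -2*w**2 - 3/4 works: f is exactly (dF/du)*(du/dw) for that inner function.
Check: d/dw[40*w**6 + 45*w**4 + 135*w**2/8] = 240*w**5 + 180*w**3 + 135*w/4 = f(w).

An antiderivative is F(w) = 40*w**6 + 45*w**4 + 135*w**2/8.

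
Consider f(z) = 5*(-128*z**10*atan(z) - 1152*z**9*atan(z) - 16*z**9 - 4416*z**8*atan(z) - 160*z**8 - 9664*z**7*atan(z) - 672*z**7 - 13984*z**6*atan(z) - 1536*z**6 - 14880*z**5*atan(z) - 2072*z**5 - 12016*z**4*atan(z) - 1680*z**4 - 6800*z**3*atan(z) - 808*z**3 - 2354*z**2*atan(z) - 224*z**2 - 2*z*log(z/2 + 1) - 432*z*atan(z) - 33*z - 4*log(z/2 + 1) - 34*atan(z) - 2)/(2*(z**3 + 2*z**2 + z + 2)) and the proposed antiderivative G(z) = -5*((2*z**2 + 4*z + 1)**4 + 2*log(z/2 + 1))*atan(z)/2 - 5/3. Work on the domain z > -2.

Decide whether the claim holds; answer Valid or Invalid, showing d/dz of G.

Valid. The derivative of G reproduces f.

d/dz[G] = (-640*z**10*atan(z) - 5760*z**9*atan(z) - 80*z**9 - 22080*z**8*atan(z) - 800*z**8 - 48320*z**7*atan(z) - 3360*z**7 - 69920*z**6*atan(z) - 7680*z**6 - 74400*z**5*atan(z) - 10360*z**5 - 60080*z**4*atan(z) - 8400*z**4 - 34000*z**3*atan(z) - 4040*z**3 - 11770*z**2*atan(z) - 1120*z**2 - 10*z*log(z/2 + 1) - 2160*z*atan(z) - 165*z - 20*log(z/2 + 1) - 170*atan(z) - 10)/(2*z**3 + 4*z**2 + 2*z + 4)
This equals f(z) exactly, so the claim holds.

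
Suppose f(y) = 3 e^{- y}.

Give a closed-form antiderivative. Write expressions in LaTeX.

An antiderivative is F(y) = - 3 e^{- y}.

For F(y) to be correct the identity F'(y) - f(y) = 0 must hold.
Check: d/dy[- 3 e^{- y}] = 3 e^{- y} = f(y).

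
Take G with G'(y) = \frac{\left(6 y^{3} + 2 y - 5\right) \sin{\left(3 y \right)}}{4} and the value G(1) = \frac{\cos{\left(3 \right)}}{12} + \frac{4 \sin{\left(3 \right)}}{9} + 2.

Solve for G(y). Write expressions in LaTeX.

G(y) = - \frac{y^{3} \cos{\left(3 y \right)}}{2} + \frac{y^{2} \sin{\left(3 y \right)}}{2} + \frac{y \cos{\left(3 y \right)}}{6} - \frac{\sin{\left(3 y \right)}}{18} + \frac{5 \cos{\left(3 y \right)}}{12} + 2

A first test for any G(y): its y-derivative must equal the given G'(y).
A general antiderivative is - \frac{y^{3} \cos{\left(3 y \right)}}{2} + \frac{y^{2} \sin{\left(3 y \right)}}{2} + \frac{y \cos{\left(3 y \right)}}{6} - \frac{\sin{\left(3 y \right)}}{18} + \frac{5 \cos{\left(3 y \right)}}{12} + C.
The condition gives C = \frac{\cos{\left(3 \right)}}{12} + \frac{4 \sin{\left(3 \right)}}{9} + 2 - (\frac{\cos{\left(3 \right)}}{12} + \frac{4 \sin{\left(3 \right)}}{9}) = 2.
So G(y) = - \frac{y^{3} \cos{\left(3 y \right)}}{2} + \frac{y^{2} \sin{\left(3 y \right)}}{2} + \frac{y \cos{\left(3 y \right)}}{6} - \frac{\sin{\left(3 y \right)}}{18} + \frac{5 \cos{\left(3 y \right)}}{12} + 2.
Check: d/dy[- \frac{y^{3} \cos{\left(3 y \right)}}{2} + \frac{y^{2} \sin{\left(3 y \right)}}{2} + \frac{y \cos{\left(3 y \right)}}{6} - \frac{\sin{\left(3 y \right)}}{18} + \frac{5 \cos{\left(3 y \right)}}{12} + 2] = \frac{3 y^{3} \sin{\left(3 y \right)}}{2} + \frac{y \sin{\left(3 y \right)}}{2} - \frac{5 \sin{\left(3 y \right)}}{4}, which equals G'(y).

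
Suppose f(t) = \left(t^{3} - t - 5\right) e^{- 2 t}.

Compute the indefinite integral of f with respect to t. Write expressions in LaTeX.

f has the shape u'v + uv' for u = - \frac{t^{3}}{2} - \frac{3 t^{2}}{4} - \frac{t}{4} + \frac{19}{8} and v = e^{- 2 t} — it is the derivative of the product u*v.
Check: d/dt[\frac{\left(- 4 t^{3} - 6 t^{2} - 2 t + 19\right) e^{- 2 t}}{8}] = \left(t^{3} - t - 5\right) e^{- 2 t} = f(t).

F(t) = \frac{\left(- 4 t^{3} - 6 t^{2} - 2 t + 19\right) e^{- 2 t}}{8} + C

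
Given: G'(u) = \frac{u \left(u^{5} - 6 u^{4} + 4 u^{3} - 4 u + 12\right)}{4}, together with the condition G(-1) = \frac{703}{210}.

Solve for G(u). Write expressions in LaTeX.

For G(u) to be correct, d/du[G] must agree with the stated G'(u) identically.
A general antiderivative is \frac{u^{7}}{28} - \frac{u^{6}}{4} + \frac{u^{5}}{5} - \frac{u^{3}}{3} + \frac{3 u^{2}}{2} + C.
The condition gives C = \frac{703}{210} - (\frac{283}{210}) = 2.
So G(u) = \frac{u^{7}}{28} - \frac{u^{6}}{4} + \frac{u^{5}}{5} - \frac{u^{3}}{3} + \frac{3 u^{2}}{2} + 2.
Check: d/du[\frac{u^{7}}{28} - \frac{u^{6}}{4} + \frac{u^{5}}{5} - \frac{u^{3}}{3} + \frac{3 u^{2}}{2} + 2] = \frac{u^{6}}{4} - \frac{3 u^{5}}{2} + u^{4} - u^{2} + 3 u, which equals G'(u).

G(u) = \frac{u^{7}}{28} - \frac{u^{6}}{4} + \frac{u^{5}}{5} - \frac{u^{3}}{3} + \frac{3 u^{2}}{2} + 2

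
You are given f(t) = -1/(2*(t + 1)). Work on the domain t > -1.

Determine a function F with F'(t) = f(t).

An antiderivative is F(t) = -log(3*t + 3)/2.

A candidate is checked by its d/dt: the result must match f(t).
Check: d/dt[-log(3*t + 3)/2] = -1/(2*t + 2), which equals f(t).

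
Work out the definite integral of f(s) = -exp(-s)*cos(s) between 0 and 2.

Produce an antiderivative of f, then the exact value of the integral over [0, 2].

Antiderivative: F(s) = (-sin(s) + cos(s))*exp(-s)/2; value = -1/2 - exp(-2)*sin(2)/2 + exp(-2)*cos(2)/2

A candidate is checked by its d/ds: the result must match f(s).
F(s) = (-sin(s) + cos(s))*exp(-s)/2 is an antiderivative of f.
Check: d/ds[(-sin(s) + cos(s))*exp(-s)/2] = -exp(-s)*cos(s) = f(s).
F(2) = -exp(-2)*sin(2)/2 + exp(-2)*cos(2)/2; F(0) = 1/2.
Integral = F(2) - F(0) = -1/2 - exp(-2)*sin(2)/2 + exp(-2)*cos(2)/2.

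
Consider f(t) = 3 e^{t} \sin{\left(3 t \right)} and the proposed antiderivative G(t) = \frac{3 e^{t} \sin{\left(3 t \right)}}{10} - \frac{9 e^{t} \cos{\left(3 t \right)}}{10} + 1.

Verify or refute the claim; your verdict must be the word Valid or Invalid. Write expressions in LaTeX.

Valid - the claim checks out under differentiation.

d/dt[G] = 3 e^{t} \sin{\left(3 t \right)}
This equals f(t) exactly, so the claim holds.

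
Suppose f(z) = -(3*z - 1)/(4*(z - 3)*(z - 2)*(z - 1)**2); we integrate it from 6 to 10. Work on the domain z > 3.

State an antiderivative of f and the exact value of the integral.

Factor the denominator (4*(z - 3)*(z - 2)*(z - 1)**2) and decompose: f = -3/(4*(z - 1)) - 1/(4*(z - 1)**2) + 5/(4*(z - 2)) - 1/(2*(z - 3)); each piece integrates to a log, atan, or power term.
F(z) = (-2*(z - 1)*log(z - 3) + 5*(z - 1)*log(z - 2) - 3*(z - 1)*log(z - 1) + 1)/(4*(z - 1)) is an antiderivative of f.
Check: d/dz[(-2*(z - 1)*log(z - 3) + 5*(z - 1)*log(z - 2) - 3*(z - 1)*log(z - 1) + 1)/(4*(z - 1))] = (1 - 3*z)/(4*z**4 - 28*z**3 + 68*z**2 - 68*z + 24), which equals f(z).
F(10) = -3*log(9)/4 - log(7)/2 + 1/36 + 5*log(8)/4; F(6) = -3*log(5)/4 - log(3)/2 + 1/20 + 5*log(4)/4.
Integral = F(10) - F(6) = -5*log(4)/4 - 3*log(9)/4 - log(7)/2 - 1/45 + log(3)/2 + 3*log(5)/4 + 5*log(8)/4.

Antiderivative: F(z) = (-2*(z - 1)*log(z - 3) + 5*(z - 1)*log(z - 2) - 3*(z - 1)*log(z - 1) + 1)/(4*(z - 1)); value = -5*log(4)/4 - 3*log(9)/4 - log(7)/2 - 1/45 + log(3)/2 + 3*log(5)/4 + 5*log(8)/4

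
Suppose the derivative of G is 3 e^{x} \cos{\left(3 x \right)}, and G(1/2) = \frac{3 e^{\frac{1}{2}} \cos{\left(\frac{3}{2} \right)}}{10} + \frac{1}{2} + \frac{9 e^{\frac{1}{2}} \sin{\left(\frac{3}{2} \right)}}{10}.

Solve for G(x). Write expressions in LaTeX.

G(x) = \frac{9 e^{x} \sin{\left(3 x \right)}}{10} + \frac{3 e^{x} \cos{\left(3 x \right)}}{10} + \frac{1}{2}

Whatever form G(x) takes, its d/dx must return the stated G'(x).
A general antiderivative is \frac{9 e^{x} \sin{\left(3 x \right)}}{10} + \frac{3 e^{x} \cos{\left(3 x \right)}}{10} + C.
The condition gives C = \frac{3 e^{\frac{1}{2}} \cos{\left(\frac{3}{2} \right)}}{10} + \frac{1}{2} + \frac{9 e^{\frac{1}{2}} \sin{\left(\frac{3}{2} \right)}}{10} - (\frac{3 e^{\frac{1}{2}} \cos{\left(\frac{3}{2} \right)}}{10} + \frac{9 e^{\frac{1}{2}} \sin{\left(\frac{3}{2} \right)}}{10}) = \frac{1}{2}.
So G(x) = \frac{9 e^{x} \sin{\left(3 x \right)}}{10} + \frac{3 e^{x} \cos{\left(3 x \right)}}{10} + \frac{1}{2}.
Check: d/dx[\frac{9 e^{x} \sin{\left(3 x \right)}}{10} + \frac{3 e^{x} \cos{\left(3 x \right)}}{10} + \frac{1}{2}] = 3 e^{x} \cos{\left(3 x \right)} = G'(x).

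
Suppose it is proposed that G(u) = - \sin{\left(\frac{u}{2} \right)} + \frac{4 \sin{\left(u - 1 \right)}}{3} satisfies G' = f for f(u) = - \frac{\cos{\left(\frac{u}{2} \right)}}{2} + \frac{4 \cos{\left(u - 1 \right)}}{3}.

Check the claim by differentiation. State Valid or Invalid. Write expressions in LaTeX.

d/du[G] = - \frac{\cos{\left(\frac{u}{2} \right)}}{2} + \frac{4 \cos{\left(u - 1 \right)}}{3}
This equals f(u) exactly, so the claim holds.

Valid - the claim checks out under differentiation.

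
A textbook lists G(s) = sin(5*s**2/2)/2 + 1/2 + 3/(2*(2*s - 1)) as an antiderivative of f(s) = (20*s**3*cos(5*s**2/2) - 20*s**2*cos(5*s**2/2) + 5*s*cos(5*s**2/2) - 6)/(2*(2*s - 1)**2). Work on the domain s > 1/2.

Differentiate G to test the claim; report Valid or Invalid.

Valid - the claim checks out under differentiation.

d/ds[G] = (20*s**3*cos(5*s**2/2) - 20*s**2*cos(5*s**2/2) + 5*s*cos(5*s**2/2) - 6)/(8*s**2 - 8*s + 2)
This equals f(s) exactly, so the claim holds.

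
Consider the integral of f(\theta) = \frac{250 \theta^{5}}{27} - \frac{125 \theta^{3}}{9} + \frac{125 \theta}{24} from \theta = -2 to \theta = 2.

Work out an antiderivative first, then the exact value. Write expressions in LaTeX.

f matches the chain-rule pattern g'(h)*h' with inner function h(\theta) = \frac{5 \theta^{2}}{3} - \frac{5}{4}; substituting u = h(\theta) collapses the integral.
F(\theta) = \frac{125 \left(4 \theta^{2} - 3\right)^{3}}{5184} is an antiderivative of f.
Check: d/d\theta[\frac{125 \left(4 \theta^{2} - 3\right)^{3}}{5184}] = \frac{250 \theta^{5}}{27} - \frac{125 \theta^{3}}{9} + \frac{125 \theta}{24} = f(\theta).
F(2) = \frac{274625}{5184}; F(-2) = \frac{274625}{5184}.
Integral = F(2) - F(-2) = 0.

Antiderivative: F(\theta) = \frac{125 \left(4 \theta^{2} - 3\right)^{3}}{5184}; value = 0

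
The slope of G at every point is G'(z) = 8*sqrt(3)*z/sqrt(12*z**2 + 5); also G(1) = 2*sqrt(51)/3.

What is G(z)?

G'(z) matches the chain-rule pattern g'(h)*h' with inner function h(z) = 4*z**2 + 5/3; substituting u = h(z) collapses the integral.
A general antiderivative is 2*sqrt(4*z**2 + 5/3) + C.
The condition gives C = 2*sqrt(51)/3 - (2*sqrt(51)/3) = 0.
So G(z) = 2*sqrt(4*z**2 + 5/3).
Check: d/dz[2*sqrt(4*z**2 + 5/3)] = 8*sqrt(3)*z/sqrt(12*z**2 + 5) = G'(z).

G(z) = 2*sqrt(4*z**2 + 5/3)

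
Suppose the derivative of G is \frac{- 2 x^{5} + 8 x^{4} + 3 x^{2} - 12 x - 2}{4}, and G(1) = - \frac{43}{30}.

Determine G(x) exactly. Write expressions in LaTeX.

Recover the given G'(x) by differentiating a candidate G(x); any mismatch rules it out.
A general antiderivative is - \frac{x^{6}}{12} + \frac{2 x^{5}}{5} + \frac{x^{3}}{4} - \frac{3 x^{2}}{2} - \frac{x}{2} + C.
The condition gives C = - \frac{43}{30} - (- \frac{43}{30}) = 0.
So G(x) = - \frac{x^{6}}{12} + \frac{2 x^{5}}{5} + \frac{x^{3}}{4} - \frac{3 x^{2}}{2} - \frac{x}{2}.
Check: d/dx[- \frac{x^{6}}{12} + \frac{2 x^{5}}{5} + \frac{x^{3}}{4} - \frac{3 x^{2}}{2} - \frac{x}{2}] = - \frac{x^{5}}{2} + 2 x^{4} + \frac{3 x^{2}}{4} - 3 x - \frac{1}{2}, which equals G'(x).

G(x) = - \frac{x^{6}}{12} + \frac{2 x^{5}}{5} + \frac{x^{3}}{4} - \frac{3 x^{2}}{2} - \frac{x}{2}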